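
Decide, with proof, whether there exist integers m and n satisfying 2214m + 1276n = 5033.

No such integers exist.

gcd(2214, 1276) = 2, so every integer of the form 2214m + 1276n is a multiple of 2.
However 5033 leaves remainder 1 on division by 2.
Hence no integers m, n satisfy the equation.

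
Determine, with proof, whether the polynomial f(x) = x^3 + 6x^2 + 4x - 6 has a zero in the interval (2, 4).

No.

f(2) = 34 and f(4) = 170, both positive, so a sign-change argument is unavailable; we show f keeps this sign on the whole interval.
Shift to the endpoint 2: with x = 2 + u (0 < u < 2), one computes f(2 + u) = u^3 + 12u^2 + 40u + 34.
All 4 nonzero coefficients of this polynomial in u are positive; hence for u > 0 the value is a sum of positive terms (the constant 34 among them).
Therefore f(x) > 0 throughout (2, 4), and f has no zero there.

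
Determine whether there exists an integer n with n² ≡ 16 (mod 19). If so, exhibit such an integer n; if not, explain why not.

n = 15

Take n = 15. Then 15² = 225 = 11·19 + 16, so 15² ≡ 16 (mod 19).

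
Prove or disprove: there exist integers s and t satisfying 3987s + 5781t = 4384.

Any value of 3987s + 5781t is a multiple of gcd(3987, 5781) = 3.
However 4384 leaves remainder 1 on division by 3.
Hence no integers s, t satisfy the equation.

There are no such integers.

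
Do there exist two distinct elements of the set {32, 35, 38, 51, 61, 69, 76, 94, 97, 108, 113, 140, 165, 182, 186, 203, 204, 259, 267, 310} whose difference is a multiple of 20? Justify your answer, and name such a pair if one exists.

Residues mod 20: 32↦12, 35↦15, 38↦18, 51↦11, 61↦1, 69↦9, 76↦16, 94↦14, 97↦17, 108↦8, 113↦13, 140↦0, 165↦5, 182↦2, 186↦6, 203↦3, 204↦4, 259↦19, 267↦7, 310↦10.
All 20 residues are distinct, so no two elements differ by a multiple of 20.

No, no such pair exists.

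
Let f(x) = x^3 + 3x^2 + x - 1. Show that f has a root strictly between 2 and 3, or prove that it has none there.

f(2) = 21 and f(3) = 56, both positive, so a sign-change argument is unavailable; we show f keeps this sign on the whole interval.
Substitute x = 2 + u, where 0 < u < 1 on the interval. Expanding, f(2 + u) = u^3 + 9u^2 + 25u + 21.
The nonzero coefficients here are all positive, so for u > 0 every term is positive (or zero), and the constant term 21 is strictly positive.
So f is strictly positive on (2, 3); no root exists in the interval.

No.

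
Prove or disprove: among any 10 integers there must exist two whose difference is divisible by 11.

No; for instance {23, 24, 25, 26, 27, 28, 29, 30, 31, 32} is a counterexample.

Take the 10 consecutive integers 23, 24, …, 32: their residues mod 11 are all distinct because 10 ≤ 11.
The differences between them range over 1, …, 9, none of which is divisible by 11.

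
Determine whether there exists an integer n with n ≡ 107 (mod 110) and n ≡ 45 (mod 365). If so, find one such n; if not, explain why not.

No, no such integer exists.

gcd(110, 365) = 5. If n ≡ 107 (mod 110) and n ≡ 45 (mod 365), then n ≡ 107 (mod 5) and n ≡ 45 (mod 5).
These are incompatible: 107 − 45 = 62 is not divisible by 5.
Hence the system has no solution.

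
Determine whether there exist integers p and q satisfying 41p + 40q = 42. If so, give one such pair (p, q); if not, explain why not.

p = 2, q = -1

Since gcd(41, 40) = 1, every integer is an integer combination of 41 and 40.
Euclidean algorithm: 41 = 1·40 + 1, 40 = 40·1 + 0.
Back-substituting, 1 = 41 − 1·40; that is, 41·1 + 40·(-1) = 1.
Multiplying through by 42: p = 1·42 = 42, q = (-1)·42 = -42 is a solution.
The general solution is p = 42 + 40k, q = -42 − 41k; taking k = -1 gives the smaller pair p = 2, q = -1.
Indeed 41·2 + 40·(-1) = 82 − 40 = 42.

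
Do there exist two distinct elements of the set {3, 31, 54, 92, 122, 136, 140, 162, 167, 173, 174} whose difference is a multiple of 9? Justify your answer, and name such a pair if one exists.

The pair (3, 174) works.

Both 3 and 174 leave remainder 3 on division by 9; their difference 171 = 19·9 is a multiple of 9.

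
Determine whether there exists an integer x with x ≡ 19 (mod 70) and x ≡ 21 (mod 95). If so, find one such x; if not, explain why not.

No such integer exists.

Both moduli are multiples of 5 = gcd(70, 95), so any solution would satisfy x ≡ 19 and x ≡ 21 modulo 5 simultaneously.
These are incompatible: 19 − 21 = -2 is not divisible by 5.
Hence the system has no solution.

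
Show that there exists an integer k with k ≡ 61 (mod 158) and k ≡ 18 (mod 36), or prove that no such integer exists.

No, no such integer exists.

Both moduli are multiples of 2 = gcd(158, 36), so any solution would satisfy k ≡ 61 and k ≡ 18 modulo 2 simultaneously.
However 61 ≡ 1 and 18 ≡ 0 (mod 2), and 1 ≠ 0.
Hence the system has no solution.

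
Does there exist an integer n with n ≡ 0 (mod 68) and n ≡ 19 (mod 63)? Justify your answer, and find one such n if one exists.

gcd(68, 63) = 1, so the Chinese Remainder Theorem guarantees exactly one residue class mod 4284 satisfying both.
Any solution of the first congruence is n = 0 + 68t; substituting into the second, 68t ≡ 19 − 0 ≡ 19 (mod 63).
68 ≡ 5 (mod 63), so this reads 5t ≡ 19 (mod 63). Invert 5 mod 63 by the Euclidean algorithm: 63 = 12·5 + 3, 5 = 1·3 + 2, 3 = 1·2 + 1, 2 = 2·1 + 0; back-substituting, 1 = 3 − 1·2 = 3 − (5 − 1·3) = −5 + 2·3 = −5 + 2·(63 − 12·5) = 2·63 − 25·5. Hence 5·(-25) ≡ 1, so 5⁻¹ ≡ -25 ≡ 38 (mod 63).
Multiplying by 38: t ≡ 38·19 = 722 ≡ 29 (mod 63).
With t = 29: n = 0 + 68·29 = 1972.
Check: 1972 mod 68 = 0, 1972 mod 63 = 19. ✓

n = 1972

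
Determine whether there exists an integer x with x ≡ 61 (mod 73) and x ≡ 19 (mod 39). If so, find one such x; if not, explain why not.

gcd(73, 39) = 1, so the Chinese Remainder Theorem guarantees exactly one residue class mod 2847 satisfying both.
Write x = 61 + 73t and require 61 + 73t ≡ 19 (mod 39), i.e. 73t ≡ 36 (mod 39).
73 ≡ 34 (mod 39), so this reads 34t ≡ 36 (mod 39). Note 34·31 = 1054 ≡ 1 (mod 39) (as 1054 − 1 = 27·39), so 34⁻¹ ≡ 31.
Multiplying by 31: t ≡ 31·36 = 1116 ≡ 24 (mod 39).
Taking t = 24 gives x = 61 + 73·24 = 1813.
Indeed 1813 ≡ 61 (mod 73) and 1813 ≡ 19 (mod 39).

x = 1813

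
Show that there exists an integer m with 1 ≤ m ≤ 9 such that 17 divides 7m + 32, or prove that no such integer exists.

At m = 1, 7·1 + 32 = 39 ≡ 5 (mod 17), and each step in m adds 7, giving residues 5, 12, 2, 9, 16, 6, 13, 3, 10 for m = 1, 2, …, 9.
Since 0 is absent from this list, 17 ∤ 7m + 32 for every m with 1 ≤ m ≤ 9.

No, no such integer m in that range exists.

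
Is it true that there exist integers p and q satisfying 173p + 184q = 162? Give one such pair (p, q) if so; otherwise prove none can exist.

Since gcd(173, 184) = 1, every integer is an integer combination of 173 and 184.
Run the Euclidean algorithm on 184 and 173: 184 = 1·173 + 11, 173 = 15·11 + 8, 11 = 1·8 + 3, 8 = 2·3 + 2, 3 = 1·2 + 1, 2 = 2·1 + 0.
Unwinding: 1 = 3 − 1·2 = 3 − (8 − 2·3) = −8 + 3·3 = −8 + 3·(11 − 1·8) = 3·11 − 4·8 = 3·11 − 4·(173 − 15·11) = −4·173 + 63·11 = −4·173 + 63·(184 − 1·173) = 63·184 − 67·173, i.e. 173·(-67) + 184·63 = 1.
Multiplying through by 162: p = (-67)·162 = -10854, q = 63·162 = 10206 is a solution.
Shifting by a multiple of (184, −173) keeps it a solution: p = -10854 + 59·184 = 2, q = 10206 − 59·173 = -1.
Check: 173·2 + 184·(-1) = 346 − 184 = 162. ✓

p = 2, q = -1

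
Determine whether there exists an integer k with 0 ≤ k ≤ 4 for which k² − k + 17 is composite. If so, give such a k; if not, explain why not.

No such integer k in that range exists.

The values for k = 0, 1, …, 4 are 17, 17, 19, 23, 29, and each of these is prime.
So no value in the range makes the expression composite.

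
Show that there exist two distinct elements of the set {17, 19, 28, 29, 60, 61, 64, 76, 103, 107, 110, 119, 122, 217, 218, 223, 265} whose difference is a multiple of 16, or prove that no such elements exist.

Reduce each element mod 16: 17↦1, 19↦3, 28↦12, 29↦13, 60↦12, 61↦13, 64↦0, 76↦12, 103↦7, 107↦11, 110↦14, 119↦7, 122↦10, 217↦9, 218↦10, 223↦15, 265↦9. The residue 12 repeats (at 28 and 60), and 60 − 28 = 32 = 2·16.

The pair (28, 60) works.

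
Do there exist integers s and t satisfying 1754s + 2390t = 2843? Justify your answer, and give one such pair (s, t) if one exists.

Both 1754 and 2390 are divisible by gcd(1754, 2390) = 2, hence so is any combination 1754s + 2390t.
But 2843 = 2·1421 + 1, so 2 ∤ 2843.
So the equation is unsolvable over ℤ.

No such integers exist.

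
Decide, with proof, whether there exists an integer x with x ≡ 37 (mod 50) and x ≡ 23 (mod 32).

x = 87

gcd(50, 32) = 2. A simultaneous solution exists iff 37 ≡ 23 (mod 2); here 37 mod 2 = 1 = 23 mod 2, so it does.
Step through x = 37, 37 + 50, 37 + 2·50, …: the values 37, 87 reduce mod 32 to 5, 23. The value 87 hits 23.
Check: 87 mod 50 = 37, 87 mod 32 = 23. ✓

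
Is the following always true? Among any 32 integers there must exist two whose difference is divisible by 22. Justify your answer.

Yes, this is always true.

Each integer lies in one of the 22 residue classes modulo 22.
Since 32 > 22, two of the 32 integers must share a residue class by the pigeonhole principle; call them a and b.
Then a ≡ b (mod 22), i.e. 22 ∣ (a − b).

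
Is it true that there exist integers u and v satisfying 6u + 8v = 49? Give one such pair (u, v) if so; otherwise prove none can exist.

gcd(6, 8) = 2, so every integer of the form 6u + 8v is a multiple of 2.
But 49 = 2·24 + 1, so 2 ∤ 49.
So the equation is unsolvable over ℤ.

No, no such integers exist.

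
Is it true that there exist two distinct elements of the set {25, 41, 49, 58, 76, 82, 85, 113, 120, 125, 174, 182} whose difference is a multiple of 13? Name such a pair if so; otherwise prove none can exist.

Residues mod 13: 25↦12, 41↦2, 49↦10, 58↦6, 76↦11, 82↦4, 85↦7, 113↦9, 120↦3, 125↦8, 174↦5, 182↦0.
All 12 residues are distinct, so no two elements differ by a multiple of 13.

There is no such pair.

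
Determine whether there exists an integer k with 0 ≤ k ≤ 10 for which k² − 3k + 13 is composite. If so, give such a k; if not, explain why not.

The values for k = 0, 1, …, 10 are 13, 11, 11, 13, 17, 23, 31, 41, 53, 67, 83, and each of these is prime.
So no value in the range makes the expression composite.

No such integer k in that range exists.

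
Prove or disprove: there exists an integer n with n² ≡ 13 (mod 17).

n = 9

n = 9 works: 9² = 81, and 81 − 13 = 68 = 4·17.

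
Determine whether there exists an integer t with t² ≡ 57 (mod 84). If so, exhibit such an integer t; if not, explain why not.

Take t = 69. Then 69² = 4761 = 56·84 + 57, so 69² ≡ 57 (mod 84).

t = 69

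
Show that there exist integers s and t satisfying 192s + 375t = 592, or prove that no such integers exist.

gcd(192, 375) = 3, so every integer of the form 192s + 375t is a multiple of 3.
But 592 is not a multiple of 3 (it leaves remainder 1).
Therefore 192s + 375t = 592 has no solution in integers.

No, no such integers exist.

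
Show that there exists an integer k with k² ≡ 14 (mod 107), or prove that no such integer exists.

k = 96

Take k = 96. Then 96² = 9216 = 86·107 + 14, so 96² ≡ 14 (mod 107).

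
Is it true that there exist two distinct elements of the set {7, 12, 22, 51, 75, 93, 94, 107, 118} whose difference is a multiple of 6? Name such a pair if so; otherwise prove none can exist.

22 mod 6 = 4 and 94 mod 6 = 4, so 94 − 22 = 72 = 12·6.

22 and 94 are such a pair.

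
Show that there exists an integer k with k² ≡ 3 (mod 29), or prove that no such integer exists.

Apply Euler's criterion with the prime 29: 3 is a quadratic residue iff 3^14 ≡ 1 (mod 29), and a non-residue iff it is ≡ −1.
Repeated squaring mod 29: 3^2 = 9 ≡ 9; 3^4 ≡ 9² = 81 ≡ 23; 3^8 ≡ 23² = 529 ≡ 7.
Since 14 = 8 + 4 + 2, 3^14 ≡ 7 · 23 · 9; multiplying out mod 29: 7·23 = 161 ≡ 16, then 16·9 = 144 ≡ 28. Thus 3^14 ≡ 28 ≡ −1 (mod 29).
By Euler's criterion 3 is a quadratic non-residue mod 29: no k satisfies k² ≡ 3 (mod 29).

There is no such integer.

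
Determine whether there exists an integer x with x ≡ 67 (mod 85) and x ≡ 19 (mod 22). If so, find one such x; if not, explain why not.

x = 1427

gcd(85, 22) = 1, so the Chinese Remainder Theorem guarantees exactly one residue class mod 1870 satisfying both.
Write x = 67 + 85t and require 67 + 85t ≡ 19 (mod 22), i.e. 85t ≡ 18 (mod 22).
85 ≡ 19 (mod 22), so this reads 19t ≡ 18 (mod 22). To invert 19 modulo 22: 22 = 1·19 + 3, 19 = 6·3 + 1, 3 = 3·1 + 0, and unwinding, 1 = 19 − 6·3 = 19 − 6·(22 − 1·19) = −6·22 + 7·19. Thus 19⁻¹ ≡ 7 (mod 22).
Therefore t ≡ 7·18 = 126 ≡ 16 (mod 22).
Taking t = 16 gives x = 67 + 85·16 = 1427.
Verify: 1427 = 16·85 + 67 and 1427 = 64·22 + 19. ✓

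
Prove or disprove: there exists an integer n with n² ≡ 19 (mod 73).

n = 47

Take n = 47. Then 47² = 2209 = 30·73 + 19, so 47² ≡ 19 (mod 73).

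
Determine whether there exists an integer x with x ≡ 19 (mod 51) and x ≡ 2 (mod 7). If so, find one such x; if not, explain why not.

The moduli 51 and 7 are coprime, so by the Chinese Remainder Theorem a unique solution modulo 357 exists.
Any solution of the first congruence is x = 19 + 51t; substituting into the second, 51t ≡ 2 − 19 ≡ 4 (mod 7).
51 ≡ 2 (mod 7), so this reads 2t ≡ 4 (mod 7). To invert 2 modulo 7: 7 = 3·2 + 1, 2 = 2·1 + 0, and unwinding, 1 = 7 − 3·2. Thus 2⁻¹ ≡ -3 ≡ 4 (mod 7).
Multiplying by 4: t ≡ 4·4 = 16 ≡ 2 (mod 7).
Taking t = 2 gives x = 19 + 51·2 = 121.
Verify: 121 = 2·51 + 19 and 121 = 17·7 + 2. ✓

x = 121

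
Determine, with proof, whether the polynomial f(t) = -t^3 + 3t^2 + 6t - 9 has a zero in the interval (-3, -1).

f(-3) = 27 and f(-1) = -11, which have opposite signs.
f is continuous everywhere (it is a polynomial), in particular on [-3, -1].
By the Intermediate Value Theorem f must vanish at some point of (-3, -1).

Such a root exists.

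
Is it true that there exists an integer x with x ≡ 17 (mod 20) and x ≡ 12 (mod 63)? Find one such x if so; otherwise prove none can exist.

Since 20 and 63 share no common factor, CRT says the pair of congruences has a solution (unique mod 1260).
Any solution of the first congruence is x = 17 + 20t; substituting into the second, 20t ≡ 12 − 17 ≡ 58 (mod 63).
Invert 20 mod 63 by the Euclidean algorithm: 63 = 3·20 + 3, 20 = 6·3 + 2, 3 = 1·2 + 1, 2 = 2·1 + 0; back-substituting, 1 = 3 − 1·2 = 3 − (20 − 6·3) = −20 + 7·3 = −20 + 7·(63 − 3·20) = 7·63 − 22·20. Hence 20·(-22) ≡ 1, so 20⁻¹ ≡ -22 ≡ 41 (mod 63).
Therefore t ≡ 41·58 = 2378 ≡ 47 (mod 63).
With t = 47: x = 17 + 20·47 = 957.
Verify: 957 = 47·20 + 17 and 957 = 15·63 + 12. ✓

x = 957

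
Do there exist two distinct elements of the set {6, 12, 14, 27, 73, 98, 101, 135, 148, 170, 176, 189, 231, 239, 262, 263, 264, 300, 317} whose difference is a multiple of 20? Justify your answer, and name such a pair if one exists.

Residues mod 20: 6↦6, 12↦12, 14↦14, 27↦7, 73↦13, 98↦18, 101↦1, 135↦15, 148↦8, 170↦10, 176↦16, 189↦9, 231↦11, 239↦19, 262↦2, 263↦3, 264↦4, 300↦0, 317↦17.
All 19 residues are distinct, so no two elements differ by a multiple of 20.

No, no such pair exists.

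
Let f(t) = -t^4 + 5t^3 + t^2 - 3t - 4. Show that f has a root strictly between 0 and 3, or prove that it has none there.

f(0) = -4 and f(3) = 50, which have opposite signs.
f is continuous everywhere (it is a polynomial), in particular on [0, 3].
By the Intermediate Value Theorem, f takes the value 0 somewhere in the open interval.

Such a root exists.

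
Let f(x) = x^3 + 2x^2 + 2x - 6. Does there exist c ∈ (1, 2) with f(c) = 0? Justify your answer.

f(1) = -1 and f(2) = 14, which have opposite signs.
f is continuous everywhere (it is a polynomial), in particular on [1, 2].
By the Intermediate Value Theorem f must vanish at some point of (1, 2).

Such a root exists.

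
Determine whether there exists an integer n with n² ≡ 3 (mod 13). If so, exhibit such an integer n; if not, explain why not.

Take n = 4. Then 4² = 16 = 1·13 + 3, so 4² ≡ 3 (mod 13).

n = 4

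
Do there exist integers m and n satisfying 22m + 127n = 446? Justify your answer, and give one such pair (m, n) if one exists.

m = 78, n = -10

Since gcd(22, 127) = 1, every integer is an integer combination of 22 and 127.
Euclidean algorithm: 127 = 5·22 + 17, 22 = 1·17 + 5, 17 = 3·5 + 2, 5 = 2·2 + 1, 2 = 2·1 + 0.
Working back up the chain: 1 = 5 − 2·2 = 5 − 2·(17 − 3·5) = −2·17 + 7·5 = −2·17 + 7·(22 − 1·17) = 7·22 − 9·17 = 7·22 − 9·(127 − 5·22) = −9·127 + 52·22. So 22·52 + 127·(-9) = 1.
Times 446: 22·23192 + 127·(-4014) = 446, so (23192, -4014) solves it.
The general solution is m = 23192 + 127k, n = -4014 − 22k; taking k = -182 gives the smaller pair m = 78, n = -10.
Indeed 22·78 + 127·(-10) = 1716 − 1270 = 446.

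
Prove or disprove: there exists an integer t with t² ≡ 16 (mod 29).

t = 4

Take t = 4. Then 4² = 16, and since 0 ≤ 16 < 29 this is already reduced: 4² ≡ 16 (mod 29).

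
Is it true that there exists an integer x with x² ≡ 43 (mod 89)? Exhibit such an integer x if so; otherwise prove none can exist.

No such integer exists.

Apply Euler's criterion with the prime 89: 43 is a quadratic residue iff 43^44 ≡ 1 (mod 89), and a non-residue iff it is ≡ −1.
Squaring successively (mod 89): 43^2 = 1849 ≡ 69; 43^4 ≡ 69² = 4761 ≡ 44; 43^8 ≡ 44² = 1936 ≡ 67; 43^16 ≡ 67² = 4489 ≡ 39; 43^32 ≡ 39² = 1521 ≡ 8.
Since 44 = 32 + 8 + 4, 43^44 ≡ 8 · 67 · 44; multiplying out mod 89: 8·67 = 536 ≡ 2, then 2·44 = 88 ≡ 88. Thus 43^44 ≡ 88 ≡ −1 (mod 89).
By Euler's criterion 43 is a quadratic non-residue mod 89: no x satisfies x² ≡ 43 (mod 89).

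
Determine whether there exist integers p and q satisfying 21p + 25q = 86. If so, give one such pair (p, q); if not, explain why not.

21 and 25 are coprime, so 21p + 25q ranges over all of ℤ.
Run the Euclidean algorithm on 25 and 21: 25 = 1·21 + 4, 21 = 5·4 + 1, 4 = 4·1 + 0.
Back-substituting, 1 = 21 − 5·4 = 21 − 5·(25 − 1·21) = −5·25 + 6·21; that is, 21·6 + 25·(-5) = 1.
Times 86: 21·516 + 25·(-430) = 86, so (516, -430) solves it.
Subtracting 20·25 from p and adding 20·21 to q gives the tidier solution (16, -10).
Indeed 21·16 + 25·(-10) = 336 − 250 = 86.

p = 16, q = -10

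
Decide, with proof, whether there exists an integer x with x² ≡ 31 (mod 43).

x = 17 works: 17² = 289, and 289 − 31 = 258 = 6·43.

x = 17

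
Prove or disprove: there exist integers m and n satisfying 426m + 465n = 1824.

m = 144, n = -128

Every value of 426m + 465n is a multiple of gcd(426, 465) = 3; since 3 ∣ 1824, solutions exist.
Dividing through by 3 reduces the equation to 142m + 155n = 608.
Dividing repeatedly: 155 = 1·142 + 13, 142 = 10·13 + 12, 13 = 1·12 + 1, 12 = 12·1 + 0.
Working back up the chain: 1 = 13 − 1·12 = 13 − (142 − 10·13) = −142 + 11·13 = −142 + 11·(155 − 1·142) = 11·155 − 12·142. So 142·(-12) + 155·11 = 1.
Multiplying through by 608: m = (-12)·608 = -7296, n = 11·608 = 6688 is a solution.
The general solution is m = -7296 + 155k, n = 6688 − 142k; taking k = 48 gives the smaller pair m = 144, n = -128.
Indeed 426·144 + 465·(-128) = 61344 − 59520 = 1824.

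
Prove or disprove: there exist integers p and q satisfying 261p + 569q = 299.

p = 411, q = -188

261 and 569 are coprime, so 261p + 569q ranges over all of ℤ.
Euclidean algorithm: 569 = 2·261 + 47, 261 = 5·47 + 26, 47 = 1·26 + 21, 26 = 1·21 + 5, 21 = 4·5 + 1, 5 = 5·1 + 0.
Unwinding: 1 = 21 − 4·5 = 21 − 4·(26 − 1·21) = −4·26 + 5·21 = −4·26 + 5·(47 − 1·26) = 5·47 − 9·26 = 5·47 − 9·(261 − 5·47) = −9·261 + 50·47 = −9·261 + 50·(569 − 2·261) = 50·569 − 109·261, i.e. 261·(-109) + 569·50 = 1.
Scaling by 299 gives the particular solution (p, q) = (-32591, 14950).
The general solution is p = -32591 + 569k, q = 14950 − 261k; taking k = 58 gives the smaller pair p = 411, q = -188.
Indeed 261·411 + 569·(-188) = 107271 − 106972 = 299.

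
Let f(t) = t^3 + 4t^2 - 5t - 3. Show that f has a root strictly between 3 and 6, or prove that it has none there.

The endpoint values f(3) = 45 and f(6) = 327 are both positive. Claim: f(t) > 0 for every t in (3, 6).
Shift to the endpoint 3: with t = 3 + u (0 < u < 3), one computes f(3 + u) = u^3 + 13u^2 + 46u + 45.
All 4 nonzero coefficients of this polynomial in u are positive; hence for u > 0 the value is a sum of positive terms (the constant 45 among them).
So f is strictly positive on (3, 6); no root exists in the interval.

f has no root in that interval.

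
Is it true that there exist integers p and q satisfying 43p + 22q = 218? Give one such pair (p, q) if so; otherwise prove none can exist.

43 and 22 are coprime, so 43p + 22q ranges over all of ℤ.
Run the Euclidean algorithm on 43 and 22: 43 = 1·22 + 21, 22 = 1·21 + 1, 21 = 21·1 + 0.
Working back up the chain: 1 = 22 − 1·21 = 22 − (43 − 1·22) = −43 + 2·22. So 43·(-1) + 22·2 = 1.
Scaling by 218 gives the particular solution (p, q) = (-218, 436).
Adding 10·22 to p and subtracting 10·43 from q gives the tidier solution (2, 6).
Indeed 43·2 + 22·6 = 86 + 132 = 218.

p = 2, q = 6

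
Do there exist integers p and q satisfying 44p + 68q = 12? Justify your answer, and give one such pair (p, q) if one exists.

p = 8, q = -5

Since gcd(44, 68) = 4 and 12 = 4·3, Bézout's identity guarantees a solution.
Dividing through by 4 reduces the equation to 11p + 17q = 3.
Dividing repeatedly: 17 = 1·11 + 6, 11 = 1·6 + 5, 6 = 1·5 + 1, 5 = 5·1 + 0.
Back-substituting, 1 = 6 − 1·5 = 6 − (11 − 1·6) = −11 + 2·6 = −11 + 2·(17 − 1·11) = 2·17 − 3·11; that is, 11·(-3) + 17·2 = 1.
Scaling by 3 gives the particular solution (p, q) = (-9, 6).
Shifting by a multiple of (17, −11) keeps it a solution: p = -9 + 1·17 = 8, q = 6 − 1·11 = -5.
Indeed 44·8 + 68·(-5) = 352 − 340 = 12.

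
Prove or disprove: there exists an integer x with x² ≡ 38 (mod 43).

x = 9

x = 9 works: 9² = 81, and 81 − 38 = 43 = 1·43.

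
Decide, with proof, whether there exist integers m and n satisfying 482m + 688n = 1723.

No such integers exist.

Any value of 482m + 688n is a multiple of gcd(482, 688) = 2.
But 1723 is not a multiple of 2 (it leaves remainder 1).
Therefore 482m + 688n = 1723 has no solution in integers.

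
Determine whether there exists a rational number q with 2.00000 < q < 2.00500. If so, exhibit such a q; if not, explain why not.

Scale by 201: the interval becomes (402.00000, 403.00500), which contains the integer 403.
Hence 403/201 is a rational number with 2.00000 < 403/201 < 2.00500.

q = 403/201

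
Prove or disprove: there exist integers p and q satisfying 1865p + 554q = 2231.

p = 303, q = -1016

1865 and 554 are coprime, so 1865p + 554q ranges over all of ℤ.
Dividing repeatedly: 1865 = 3·554 + 203, 554 = 2·203 + 148, 203 = 1·148 + 55, 148 = 2·55 + 38, 55 = 1·38 + 17, 38 = 2·17 + 4, 17 = 4·4 + 1, 4 = 4·1 + 0.
Unwinding: 1 = 17 − 4·4 = 17 − 4·(38 − 2·17) = −4·38 + 9·17 = −4·38 + 9·(55 − 1·38) = 9·55 − 13·38 = 9·55 − 13·(148 − 2·55) = −13·148 + 35·55 = −13·148 + 35·(203 − 1·148) = 35·203 − 48·148 = 35·203 − 48·(554 − 2·203) = −48·554 + 131·203 = −48·554 + 131·(1865 − 3·554) = 131·1865 − 441·554, i.e. 1865·131 + 554·(-441) = 1.
Multiplying through by 2231: p = 131·2231 = 292261, q = (-441)·2231 = -983871 is a solution.
Subtracting 527·554 from p and adding 527·1865 to q gives the tidier solution (303, -1016).
Check: 1865·303 + 554·(-1016) = 565095 − 562864 = 2231. ✓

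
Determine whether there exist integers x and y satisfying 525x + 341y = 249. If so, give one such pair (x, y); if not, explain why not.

Since gcd(525, 341) = 1, every integer is an integer combination of 525 and 341.
Dividing repeatedly: 525 = 1·341 + 184, 341 = 1·184 + 157, 184 = 1·157 + 27, 157 = 5·27 + 22, 27 = 1·22 + 5, 22 = 4·5 + 2, 5 = 2·2 + 1, 2 = 2·1 + 0.
Unwinding: 1 = 5 − 2·2 = 5 − 2·(22 − 4·5) = −2·22 + 9·5 = −2·22 + 9·(27 − 1·22) = 9·27 − 11·22 = 9·27 − 11·(157 − 5·27) = −11·157 + 64·27 = −11·157 + 64·(184 − 1·157) = 64·184 − 75·157 = 64·184 − 75·(341 − 1·184) = −75·341 + 139·184 = −75·341 + 139·(525 − 1·341) = 139·525 − 214·341, i.e. 525·139 + 341·(-214) = 1.
Times 249: 525·34611 + 341·(-53286) = 249, so (34611, -53286) solves it.
The general solution is x = 34611 + 341k, y = -53286 − 525k; taking k = -101 gives the smaller pair x = 170, y = -261.
Check: 525·170 + 341·(-261) = 89250 − 89001 = 249. ✓

x = 170, y = -261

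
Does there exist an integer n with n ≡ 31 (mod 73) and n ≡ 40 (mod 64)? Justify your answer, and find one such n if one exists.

Since 73 and 64 share no common factor, CRT says the pair of congruences has a solution (unique mod 4672).
Write n = 31 + 73t and require 31 + 73t ≡ 40 (mod 64), i.e. 73t ≡ 9 (mod 64).
73 ≡ 9 (mod 64), so this reads 9t ≡ 9 (mod 64). To invert 9 modulo 64: 64 = 7·9 + 1, 9 = 9·1 + 0, and unwinding, 1 = 64 − 7·9. Thus 9⁻¹ ≡ -7 ≡ 57 (mod 64).
Multiplying by 57: t ≡ 57·9 = 513 ≡ 1 (mod 64).
With t = 1: n = 31 + 73·1 = 104.
Check: 104 mod 73 = 31, 104 mod 64 = 40. ✓

n = 104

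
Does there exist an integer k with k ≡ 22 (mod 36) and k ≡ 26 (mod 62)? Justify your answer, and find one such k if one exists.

Here gcd(36, 62) = 2, and both 22 and 26 leave remainder 0 mod 2, so the system is consistent.
Step through k = 22, 22 + 36, 22 + 2·36, …: the values 22, 58, 94, 130, 166, 202, 238, 274 reduce mod 62 to 22, 58, 32, 6, 42, 16, 52, 26. The value 274 hits 26.
Indeed 274 ≡ 22 (mod 36) and 274 ≡ 26 (mod 62).

k = 274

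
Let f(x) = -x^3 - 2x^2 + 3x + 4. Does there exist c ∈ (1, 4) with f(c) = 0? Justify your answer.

f(1) = 4 and f(4) = -80, which have opposite signs.
Since f is a polynomial it is continuous on [1, 4].
The Intermediate Value Theorem then guarantees some c ∈ (1, 4) with f(c) = 0.

Yes, f has a root in the interval.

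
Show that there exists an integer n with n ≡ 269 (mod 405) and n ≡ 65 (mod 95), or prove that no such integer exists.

No, no such integer exists.

Reduce both congruences modulo 5, which divides 405 and 95: they say n ≡ 269 (mod 5) and n ≡ 65 (mod 5).
However 269 ≡ 4 and 65 ≡ 0 (mod 5), and 4 ≠ 0.
So no integer satisfies both congruences.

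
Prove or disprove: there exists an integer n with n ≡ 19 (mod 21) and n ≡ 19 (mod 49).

n = 19

Here gcd(21, 49) = 7, and both 19 and 19 leave remainder 5 mod 7, so the system is consistent.
The smallest candidate n = 19 works directly: 19 ≡ 19 (mod 49).
Verify: 19 = 0·21 + 19 and 19 = 0·49 + 19. ✓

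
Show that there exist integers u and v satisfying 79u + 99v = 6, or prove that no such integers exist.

Since gcd(79, 99) = 1, every integer is an integer combination of 79 and 99.
Run the Euclidean algorithm on 99 and 79: 99 = 1·79 + 20, 79 = 3·20 + 19, 20 = 1·19 + 1, 19 = 19·1 + 0.
Back-substituting, 1 = 20 − 1·19 = 20 − (79 − 3·20) = −79 + 4·20 = −79 + 4·(99 − 1·79) = 4·99 − 5·79; that is, 79·(-5) + 99·4 = 1.
Times 6: 79·(-30) + 99·24 = 6, so (-30, 24) solves it.
The general solution is u = -30 + 99k, v = 24 − 79k; taking k = 1 gives the smaller pair u = 69, v = -55.
Check: 79·69 + 99·(-55) = 5451 − 5445 = 6. ✓

u = 69, v = -55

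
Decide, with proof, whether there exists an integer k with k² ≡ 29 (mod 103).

k = 82

Take k = 82. Then 82² = 6724 = 65·103 + 29, so 82² ≡ 29 (mod 103).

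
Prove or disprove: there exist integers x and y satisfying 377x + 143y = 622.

Both 377 and 143 are divisible by gcd(377, 143) = 13, hence so is any combination 377x + 143y.
But 622 = 13·47 + 11, so 13 ∤ 622.
Therefore 377x + 143y = 622 has no solution in integers.

There are no such integers.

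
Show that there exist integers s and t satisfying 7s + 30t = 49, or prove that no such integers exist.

Since gcd(7, 30) = 1, every integer is an integer combination of 7 and 30.
Euclidean algorithm: 30 = 4·7 + 2, 7 = 3·2 + 1, 2 = 2·1 + 0.
Unwinding: 1 = 7 − 3·2 = 7 − 3·(30 − 4·7) = −3·30 + 13·7, i.e. 7·13 + 30·(-3) = 1.
Scaling by 49 gives the particular solution (s, t) = (637, -147).
The general solution is s = 637 + 30k, t = -147 − 7k; taking k = -21 gives the smaller pair s = 7, t = 0.
Check: 7·7 + 30·0 = 49 + 0 = 49. ✓

s = 7, t = 0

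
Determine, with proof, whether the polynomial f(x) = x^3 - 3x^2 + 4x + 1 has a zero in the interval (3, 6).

f(3) = 13 and f(6) = 133, both positive.
f'(x) = 3x^2 - 6x + 4 has discriminant (-6)² − 4·3·4 = -12 < 0, so f' has no real roots and is positive for every real x.
Hence f is strictly increasing on ℝ, and in particular on [3, 6]. A strictly monotone function with same-sign endpoint values stays positive on the whole interval, so f has no zero in (3, 6).

No such root exists.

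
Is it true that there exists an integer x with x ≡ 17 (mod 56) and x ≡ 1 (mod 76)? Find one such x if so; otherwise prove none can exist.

x = 913

Here gcd(56, 76) = 4, and both 17 and 1 leave remainder 1 mod 4, so the system is consistent.
Put x = 17 + 56t, so we need 56t ≡ 60 (mod 76), equivalently (divide by 4) 14t ≡ 15 (mod 19).
To invert 14 modulo 19: 19 = 1·14 + 5, 14 = 2·5 + 4, 5 = 1·4 + 1, 4 = 4·1 + 0, and unwinding, 1 = 5 − 1·4 = 5 − (14 − 2·5) = −14 + 3·5 = −14 + 3·(19 − 1·14) = 3·19 − 4·14. Thus 14⁻¹ ≡ -4 ≡ 15 (mod 19).
Therefore t ≡ 15·15 = 225 ≡ 16 (mod 19).
Then x = 17 + 56·16 = 913.
Check: 913 mod 56 = 17, 913 mod 76 = 1. ✓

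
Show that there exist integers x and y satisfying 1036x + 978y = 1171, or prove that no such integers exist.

gcd(1036, 978) = 2, so every integer of the form 1036x + 978y is a multiple of 2.
But 1171 is not a multiple of 2 (it leaves remainder 1).
Therefore 1036x + 978y = 1171 has no solution in integers.

No, no such integers exist.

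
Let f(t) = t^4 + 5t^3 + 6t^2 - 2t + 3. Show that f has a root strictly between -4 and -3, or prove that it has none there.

The endpoint values f(-4) = 43 and f(-3) = 9 are both positive. Claim: f(t) > 0 for every t in (-4, -3).
Shift to the endpoint -3: with t = -3 − u (0 < u < 1), one computes f(-3 − u) = u^4 + 7u^3 + 15u^2 + 11u + 9.
All 5 nonzero coefficients of this polynomial in u are positive; hence for u > 0 the value is a sum of positive terms (the constant 9 among them).
So f is strictly positive on (-4, -3); no root exists in the interval.

No.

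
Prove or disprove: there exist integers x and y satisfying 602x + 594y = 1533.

Any value of 602x + 594y is a multiple of gcd(602, 594) = 2.
But 1533 is not a multiple of 2 (it leaves remainder 1).
So the equation is unsolvable over ℤ.

No such integers exist.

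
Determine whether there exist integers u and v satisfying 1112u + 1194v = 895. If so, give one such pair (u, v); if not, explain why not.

No, no such integers exist.

Both 1112 and 1194 are divisible by gcd(1112, 1194) = 2, hence so is any combination 1112u + 1194v.
But 895 = 2·447 + 1, so 2 ∤ 895.
So the equation is unsolvable over ℤ.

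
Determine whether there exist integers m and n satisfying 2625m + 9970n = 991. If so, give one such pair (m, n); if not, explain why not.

No, no such integers exist.

gcd(2625, 9970) = 5, so every integer of the form 2625m + 9970n is a multiple of 5.
But 991 is not a multiple of 5 (it leaves remainder 1).
Therefore 2625m + 9970n = 991 has no solution in integers.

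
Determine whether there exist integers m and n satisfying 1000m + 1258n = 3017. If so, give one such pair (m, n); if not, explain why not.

Any value of 1000m + 1258n is a multiple of gcd(1000, 1258) = 2.
But 3017 is not a multiple of 2 (it leaves remainder 1).
Therefore 1000m + 1258n = 3017 has no solution in integers.

No such integers exist.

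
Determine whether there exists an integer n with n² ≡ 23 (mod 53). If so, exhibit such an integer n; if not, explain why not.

No such integer exists.

Apply Euler's criterion with the prime 53: 23 is a quadratic residue iff 23^26 ≡ 1 (mod 53), and a non-residue iff it is ≡ −1.
Repeated squaring mod 53: 23^2 = 529 ≡ 52; 23^4 ≡ 52² = 2704 ≡ 1; 23^8 ≡ 1² = 1 ≡ 1; 23^16 ≡ 1² = 1 ≡ 1.
Since 26 = 16 + 8 + 2, 23^26 ≡ 1 · 1 · 52; multiplying out mod 53: 1·1 = 1 ≡ 1, then 1·52 = 52 ≡ 52. Thus 23^26 ≡ 52 ≡ −1 (mod 53).
The value −1 means 23 is a non-residue modulo 53, so n² ≡ 23 (mod 53) is impossible.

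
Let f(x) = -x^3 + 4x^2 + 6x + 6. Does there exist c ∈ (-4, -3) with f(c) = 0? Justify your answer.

The endpoint values f(-4) = 110 and f(-3) = 51 are both positive. Claim: f(x) > 0 for every x in (-4, -3).
Shift to the endpoint -3: with x = -3 − u (0 < u < 1), one computes f(-3 − u) = u^3 + 13u^2 + 45u + 51.
The nonzero coefficients here are all positive, so for u > 0 every term is positive (or zero), and the constant term 51 is strictly positive.
So f is strictly positive on (-4, -3); no root exists in the interval.

f has no root in that interval.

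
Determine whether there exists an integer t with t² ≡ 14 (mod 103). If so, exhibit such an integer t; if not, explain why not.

t = 80

t = 80 works: 80² = 6400, and 6400 − 14 = 6386 = 62·103.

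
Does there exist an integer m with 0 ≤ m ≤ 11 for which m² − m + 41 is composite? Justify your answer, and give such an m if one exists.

The values for m = 0, 1, …, 11 are 41, 41, 43, 47, 53, 61, 71, 83, 97, 113, 131, 151, and each of these is prime.
So no value in the range makes the expression composite.

No, no such integer m in that range exists.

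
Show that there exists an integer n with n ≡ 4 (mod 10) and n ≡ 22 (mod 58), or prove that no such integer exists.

The moduli are not coprime: gcd(10, 58) = 2. Compatibility requires 2 ∣ (22 − 4) = 18, which holds, so solutions exist.
Put n = 4 + 10t, so we need 10t ≡ 18 (mod 58), equivalently (divide by 2) 5t ≡ 9 (mod 29).
Invert 5 mod 29 by the Euclidean algorithm: 29 = 5·5 + 4, 5 = 1·4 + 1, 4 = 4·1 + 0; back-substituting, 1 = 5 − 1·4 = 5 − (29 − 5·5) = −29 + 6·5. Hence 5·6 ≡ 1, so 5⁻¹ ≡ 6 (mod 29).
Therefore t ≡ 6·9 = 54 ≡ 25 (mod 29).
Then n = 4 + 10·25 = 254.
Verify: 254 = 25·10 + 4 and 254 = 4·58 + 22. ✓

n = 254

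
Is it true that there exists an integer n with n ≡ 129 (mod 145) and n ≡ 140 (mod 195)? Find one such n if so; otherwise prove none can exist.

There is no such integer.

Both moduli are multiples of 5 = gcd(145, 195), so any solution would satisfy n ≡ 129 and n ≡ 140 modulo 5 simultaneously.
These are incompatible: 129 − 140 = -11 is not divisible by 5.
So no integer satisfies both congruences.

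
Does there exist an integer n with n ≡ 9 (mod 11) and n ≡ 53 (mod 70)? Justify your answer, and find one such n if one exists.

n = 53

Since 11 and 70 share no common factor, CRT says the pair of congruences has a solution (unique mod 770).
Write n = 9 + 11t and require 9 + 11t ≡ 53 (mod 70), i.e. 11t ≡ 44 (mod 70).
Invert 11 mod 70 by the Euclidean algorithm: 70 = 6·11 + 4, 11 = 2·4 + 3, 4 = 1·3 + 1, 3 = 3·1 + 0; back-substituting, 1 = 4 − 1·3 = 4 − (11 − 2·4) = −11 + 3·4 = −11 + 3·(70 − 6·11) = 3·70 − 19·11. Hence 11·(-19) ≡ 1, so 11⁻¹ ≡ -19 ≡ 51 (mod 70).
Multiplying by 51: t ≡ 51·44 = 2244 ≡ 4 (mod 70).
With t = 4: n = 9 + 11·4 = 53.
Indeed 53 ≡ 9 (mod 11) and 53 ≡ 53 (mod 70).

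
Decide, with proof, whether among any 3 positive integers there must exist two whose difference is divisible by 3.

Take the 3 consecutive integers 8, 9, 10: their residues mod 3 are all distinct because 3 ≤ 3.
The differences between them range over 1, …, 2, none of which is divisible by 3.

No; for instance {8, 9, 10} is a counterexample.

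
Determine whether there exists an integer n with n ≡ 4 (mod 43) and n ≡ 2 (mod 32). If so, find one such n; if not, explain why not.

The moduli 43 and 32 are coprime, so by the Chinese Remainder Theorem a unique solution modulo 1376 exists.
Write n = 4 + 43t and require 4 + 43t ≡ 2 (mod 32), i.e. 43t ≡ 30 (mod 32).
43 ≡ 11 (mod 32), so this reads 11t ≡ 30 (mod 32). Note 11·3 = 33 ≡ 1 (mod 32) (as 33 − 1 = 1·32), so 11⁻¹ ≡ 3.
Multiplying by 3: t ≡ 3·30 = 90 ≡ 26 (mod 32).
With t = 26: n = 4 + 43·26 = 1122.
Indeed 1122 ≡ 4 (mod 43) and 1122 ≡ 2 (mod 32).

n = 1122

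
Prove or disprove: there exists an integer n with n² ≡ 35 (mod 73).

n = 20

Take n = 20. Then 20² = 400 = 5·73 + 35, so 20² ≡ 35 (mod 73).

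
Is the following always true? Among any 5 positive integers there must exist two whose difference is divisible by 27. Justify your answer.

Consider the 5 integers 65, 66, …, 69. They lie in distinct residue classes modulo 27, since 5 ≤ 27.
Any two of them differ by at most 4 < 27 and by at least 1, so no difference is a multiple of 27.

No, the set {65, 66, 67, 68, 69} is a counterexample.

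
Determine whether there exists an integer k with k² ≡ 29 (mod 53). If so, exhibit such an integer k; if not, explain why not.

Take k = 33. Then 33² = 1089 = 20·53 + 29, so 33² ≡ 29 (mod 53).

k = 33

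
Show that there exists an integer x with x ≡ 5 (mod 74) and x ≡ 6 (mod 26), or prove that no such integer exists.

No such integer exists.

Both moduli are multiples of 2 = gcd(74, 26), so any solution would satisfy x ≡ 5 and x ≡ 6 modulo 2 simultaneously.
These are incompatible: 5 − 6 = -1 is not divisible by 2.
Hence the system has no solution.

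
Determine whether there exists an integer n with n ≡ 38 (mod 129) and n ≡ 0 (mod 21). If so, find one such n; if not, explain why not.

Reduce both congruences modulo 3, which divides 129 and 21: they say n ≡ 38 (mod 3) and n ≡ 0 (mod 3).
These are incompatible: 38 − 0 = 38 is not divisible by 3.
Hence the system has no solution.

There is no such integer.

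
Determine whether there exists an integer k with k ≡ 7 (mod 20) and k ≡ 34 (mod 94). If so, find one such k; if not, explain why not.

No, no such integer exists.

Reduce both congruences modulo 2, which divides 20 and 94: they say k ≡ 7 (mod 2) and k ≡ 34 (mod 2).
These are incompatible: 7 − 34 = -27 is not divisible by 2.
So no integer satisfies both congruences.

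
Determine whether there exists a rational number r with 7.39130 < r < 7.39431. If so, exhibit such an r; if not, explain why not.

r = 170/23

Scale by 23: the interval becomes (169.99990, 170.06913), which contains the integer 170.
Dividing back, 7.39130 < 170/23 < 7.39431, and 170/23 is rational.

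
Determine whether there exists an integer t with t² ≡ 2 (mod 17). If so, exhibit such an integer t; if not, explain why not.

t = 11

t = 11 works: 11² = 121, and 121 − 2 = 119 = 7·17.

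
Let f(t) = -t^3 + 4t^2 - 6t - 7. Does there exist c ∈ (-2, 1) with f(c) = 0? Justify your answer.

f(-2) = 29 and f(1) = -10, which have opposite signs.
As a polynomial, f is continuous on every closed interval.
By the Intermediate Value Theorem f must vanish at some point of (-2, 1).

Yes, f has a root in the interval.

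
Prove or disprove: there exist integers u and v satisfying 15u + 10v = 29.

No, no such integers exist.

Any value of 15u + 10v is a multiple of gcd(15, 10) = 5.
But 29 = 5·5 + 4, so 5 ∤ 29.
So the equation is unsolvable over ℤ.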